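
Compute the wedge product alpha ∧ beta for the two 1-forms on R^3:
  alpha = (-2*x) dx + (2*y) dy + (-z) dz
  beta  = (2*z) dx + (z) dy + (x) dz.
alpha ∧ beta = (-2*z*(x + 2*y)) dx ∧ dy + (-2*x^2 + 2*z^2) dx ∧ dz + (2*x*y + z^2) dy ∧ dz

Distribute the wedge, using dx_i ∧ dx_j = -dx_j ∧ dx_i and dx_i ∧ dx_i = 0. For each pair (i, j) with i < j, the coefficient of dx_i ∧ dx_j in alpha ∧ beta is (alpha_i * beta_j - alpha_j * beta_i). Collecting: alpha ∧ beta = (-2*z*(x + 2*y)) dx ∧ dy + (-2*x^2 + 2*z^2) dx ∧ dz + (2*x*y + z^2) dy ∧ dz.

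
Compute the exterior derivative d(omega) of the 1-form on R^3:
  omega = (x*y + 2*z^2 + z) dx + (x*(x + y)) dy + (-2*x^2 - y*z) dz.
d(omega) = (x + y) dx ∧ dy + (-4*x - 4*z - 1) dx ∧ dz + (-z) dy ∧ dz

For a 1-form omega = sum_i f_i dx_i, the exterior derivative is
  d(omega) = sum_{i < j} (∂f_j/∂x_i - ∂f_i/∂x_j) dx_i ∧ dx_j.
  coefficient of dx ∧ dy: ∂f_2/∂x - ∂f_1/∂y = ∂(x*(x + y))/∂x - ∂(x*y + 2*z^2 + z)/∂y = x + y
  coefficient of dx ∧ dz: ∂f_3/∂x - ∂f_1/∂z = ∂(-2*x^2 - y*z)/∂x - ∂(x*y + 2*z^2 + z)/∂z = -4*x - 4*z - 1
  coefficient of dy ∧ dz: ∂f_3/∂y - ∂f_2/∂z = ∂(-2*x^2 - y*z)/∂y - ∂(x*(x + y))/∂z = -z
Assembling: d(omega) = (x + y) dx ∧ dy + (-4*x - 4*z - 1) dx ∧ dz + (-z) dy ∧ dz.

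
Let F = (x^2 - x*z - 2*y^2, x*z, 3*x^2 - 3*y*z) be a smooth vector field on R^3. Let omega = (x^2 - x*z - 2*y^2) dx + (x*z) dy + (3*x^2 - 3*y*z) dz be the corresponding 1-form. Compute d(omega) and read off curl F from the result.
d(omega) = (-x - 3*z) dy ∧ dz + (-7*x) dz ∧ dx + (4*y + z) dx ∧ dy; curl F = (-x - 3*z, -7*x, 4*y + z)

d omega = sum_{i<j} (∂f_j/∂x_i - ∂f_i/∂x_j) dx_i ∧ dx_j. Under the identification (dy ∧ dz, dz ∧ dx, dx ∧ dy) ↔ (e_x, e_y, e_z), the coefficients are exactly the components of curl F. Compute:
  ∂R/∂y - ∂Q/∂z = (-3*z) - (x) = -x - 3*z
  ∂P/∂z - ∂R/∂x = (-x) - (6*x) = -7*x
  ∂Q/∂x - ∂P/∂y = (z) - (-4*y) = 4*y + z.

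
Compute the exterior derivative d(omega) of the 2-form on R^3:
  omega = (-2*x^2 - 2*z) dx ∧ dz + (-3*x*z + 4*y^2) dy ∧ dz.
d(omega) = (-3*z) dx ∧ dy ∧ dz

For a 2-form omega = sum_{i<j} g_{ij} dx_i ∧ dx_j, the exterior derivative is
  d(omega) = sum_{i<j} d(g_{ij}) ∧ dx_i ∧ dx_j = sum_{i<j, k} (∂g_{ij}/∂x_k) dx_k ∧ dx_i ∧ dx_j.
Expand each term, using dx_k ∧ dx_i ∧ dx_j = sgn(permutation) dx_{(a)} ∧ dx_{(b)} ∧ dx_{(c)} with (a < b < c) sorted:
  d(-3*x*z + 4*y^2) includes (∂/∂x)(-3*x*z + 4*y^2) dx = (-3*z) dx, which multiplied by dy ∧ dz gives (-3*z) dx ∧ dy ∧ dz
Collecting like 3-forms: d(omega) = (-3*z) dx ∧ dy ∧ dz.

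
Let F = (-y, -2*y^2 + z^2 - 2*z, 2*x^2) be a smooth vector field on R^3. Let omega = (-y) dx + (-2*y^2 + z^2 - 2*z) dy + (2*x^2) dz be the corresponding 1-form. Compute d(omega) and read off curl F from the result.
d(omega) = (2 - 2*z) dy ∧ dz + (-4*x) dz ∧ dx + (1) dx ∧ dy; curl F = (2 - 2*z, -4*x, 1)

d omega = sum_{i<j} (∂f_j/∂x_i - ∂f_i/∂x_j) dx_i ∧ dx_j. Under the identification (dy ∧ dz, dz ∧ dx, dx ∧ dy) ↔ (e_x, e_y, e_z), the coefficients are exactly the components of curl F. Compute:
  ∂R/∂y - ∂Q/∂z = (0) - (2*z - 2) = 2 - 2*z
  ∂P/∂z - ∂R/∂x = (0) - (4*x) = -4*x
  ∂Q/∂x - ∂P/∂y = (0) - (-1) = 1.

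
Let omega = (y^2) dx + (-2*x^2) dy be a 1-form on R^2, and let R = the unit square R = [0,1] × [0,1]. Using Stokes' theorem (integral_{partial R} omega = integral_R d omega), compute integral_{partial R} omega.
integral_(partial R) omega = -3

Stokes: integral_partial_R omega = integral_R d omega with d omega = (∂Q/∂x - ∂P/∂y) dx ∧ dy.
  ∂Q/∂x = -4*x
  ∂P/∂y = 2*y
  integrand = ∂Q/∂x - ∂P/∂y = -4*x - 2*y.
Integrating over R: integral_0^1 integral_0^1 (-4*x - 2*y) dx dy = -3.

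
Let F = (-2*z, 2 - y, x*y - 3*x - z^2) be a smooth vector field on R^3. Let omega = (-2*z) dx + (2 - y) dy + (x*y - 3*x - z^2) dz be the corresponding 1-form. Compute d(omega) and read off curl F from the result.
d(omega) = (x) dy ∧ dz + (1 - y) dz ∧ dx + (0) dx ∧ dy; curl F = (x, 1 - y, 0)

d omega = sum_{i<j} (∂f_j/∂x_i - ∂f_i/∂x_j) dx_i ∧ dx_j. Under the identification (dy ∧ dz, dz ∧ dx, dx ∧ dy) ↔ (e_x, e_y, e_z), the coefficients are exactly the components of curl F. Compute:
  ∂R/∂y - ∂Q/∂z = (x) - (0) = x
  ∂P/∂z - ∂R/∂x = (-2) - (y - 3) = 1 - y
  ∂Q/∂x - ∂P/∂y = (0) - (0) = 0.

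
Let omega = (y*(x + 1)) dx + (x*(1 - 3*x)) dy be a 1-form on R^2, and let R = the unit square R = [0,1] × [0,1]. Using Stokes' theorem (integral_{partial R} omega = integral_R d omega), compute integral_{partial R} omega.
integral_(partial R) omega = -7/2

Stokes: integral_partial_R omega = integral_R d omega with d omega = (∂Q/∂x - ∂P/∂y) dx ∧ dy.
  ∂Q/∂x = 1 - 6*x
  ∂P/∂y = x + 1
  integrand = ∂Q/∂x - ∂P/∂y = -7*x.
Integrating over R: integral_0^1 integral_0^1 (-7*x) dx dy = -7/2.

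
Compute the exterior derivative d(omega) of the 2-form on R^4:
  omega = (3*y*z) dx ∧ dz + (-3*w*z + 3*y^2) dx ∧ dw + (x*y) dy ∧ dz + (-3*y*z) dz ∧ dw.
d(omega) = (y - 3*z) dx ∧ dy ∧ dz + (-6*y) dx ∧ dy ∧ dw + (3*w) dx ∧ dz ∧ dw + (-3*z) dy ∧ dz ∧ dw

For a 2-form omega = sum_{i<j} g_{ij} dx_i ∧ dx_j, the exterior derivative is
  d(omega) = sum_{i<j} d(g_{ij}) ∧ dx_i ∧ dx_j = sum_{i<j, k} (∂g_{ij}/∂x_k) dx_k ∧ dx_i ∧ dx_j.
Expand each term, using dx_k ∧ dx_i ∧ dx_j = sgn(permutation) dx_{(a)} ∧ dx_{(b)} ∧ dx_{(c)} with (a < b < c) sorted:
  d(3*y*z) includes (∂/∂y)(3*y*z) dy = (3*z) dy, which multiplied by dx ∧ dz gives (-3*z) dx ∧ dy ∧ dz
  d(-3*w*z + 3*y^2) includes (∂/∂y)(-3*w*z + 3*y^2) dy = (6*y) dy, which multiplied by dx ∧ dw gives (-6*y) dx ∧ dy ∧ dw
  d(-3*w*z + 3*y^2) includes (∂/∂z)(-3*w*z + 3*y^2) dz = (-3*w) dz, which multiplied by dx ∧ dw gives (3*w) dx ∧ dz ∧ dw
  d(x*y) includes (∂/∂x)(x*y) dx = (y) dx, which multiplied by dy ∧ dz gives (y) dx ∧ dy ∧ dz
  d(-3*y*z) includes (∂/∂y)(-3*y*z) dy = (-3*z) dy, which multiplied by dz ∧ dw gives (-3*z) dy ∧ dz ∧ dw
Collecting like 3-forms: d(omega) = (y - 3*z) dx ∧ dy ∧ dz + (-6*y) dx ∧ dy ∧ dw + (3*w) dx ∧ dz ∧ dw + (-3*z) dy ∧ dz ∧ dw.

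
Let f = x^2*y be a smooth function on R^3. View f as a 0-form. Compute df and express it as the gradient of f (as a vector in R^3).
df = (2*x*y) dx + (x^2) dy + (0) dz; grad f = (2*x*y, x^2, 0)

For a 0-form f, d f = (∂f/∂x) dx + (∂f/∂y) dy + (∂f/∂z) dz. The components of the vector representation are exactly the entries of grad f in Cartesian coordinates:
  ∂f/∂x = 2*x*y
  ∂f/∂y = x^2
  ∂f/∂z = 0.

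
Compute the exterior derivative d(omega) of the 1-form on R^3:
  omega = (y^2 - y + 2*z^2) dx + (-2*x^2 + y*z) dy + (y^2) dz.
d(omega) = (-4*x - 2*y + 1) dx ∧ dy + (-4*z) dx ∧ dz + (y) dy ∧ dz

For a 1-form omega = sum_i f_i dx_i, the exterior derivative is
  d(omega) = sum_{i < j} (∂f_j/∂x_i - ∂f_i/∂x_j) dx_i ∧ dx_j.
  coefficient of dx ∧ dy: ∂f_2/∂x - ∂f_1/∂y = ∂(-2*x^2 + y*z)/∂x - ∂(y^2 - y + 2*z^2)/∂y = -4*x - 2*y + 1
  coefficient of dx ∧ dz: ∂f_3/∂x - ∂f_1/∂z = ∂(y^2)/∂x - ∂(y^2 - y + 2*z^2)/∂z = -4*z
  coefficient of dy ∧ dz: ∂f_3/∂y - ∂f_2/∂z = ∂(y^2)/∂y - ∂(-2*x^2 + y*z)/∂z = y
Assembling: d(omega) = (-4*x - 2*y + 1) dx ∧ dy + (-4*z) dx ∧ dz + (y) dy ∧ dz.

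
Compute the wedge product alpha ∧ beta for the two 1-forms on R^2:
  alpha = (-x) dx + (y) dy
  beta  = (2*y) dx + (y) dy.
alpha ∧ beta = (-y*(x + 2*y)) dx ∧ dy

Distribute the wedge, using dx_i ∧ dx_j = -dx_j ∧ dx_i and dx_i ∧ dx_i = 0. For each pair (i, j) with i < j, the coefficient of dx_i ∧ dx_j in alpha ∧ beta is (alpha_i * beta_j - alpha_j * beta_i). Collecting: alpha ∧ beta = (-y*(x + 2*y)) dx ∧ dy.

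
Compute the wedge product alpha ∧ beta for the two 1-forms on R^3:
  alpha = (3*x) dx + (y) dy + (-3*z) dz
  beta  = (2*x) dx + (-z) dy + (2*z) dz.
alpha ∧ beta = (-x*(2*y + 3*z)) dx ∧ dy + (12*x*z) dx ∧ dz + (z*(2*y - 3*z)) dy ∧ dz

Distribute the wedge, using dx_i ∧ dx_j = -dx_j ∧ dx_i and dx_i ∧ dx_i = 0. For each pair (i, j) with i < j, the coefficient of dx_i ∧ dx_j in alpha ∧ beta is (alpha_i * beta_j - alpha_j * beta_i). Collecting: alpha ∧ beta = (-x*(2*y + 3*z)) dx ∧ dy + (12*x*z) dx ∧ dz + (z*(2*y - 3*z)) dy ∧ dz.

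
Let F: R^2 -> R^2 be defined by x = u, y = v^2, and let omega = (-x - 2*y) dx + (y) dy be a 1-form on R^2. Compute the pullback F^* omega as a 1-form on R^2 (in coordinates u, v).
F^* omega = (-u - 2*v^2) du + (2*v^3) dv

Using F^*(f dg) = (f ∘ F) d(g ∘ F), substitute each coordinate x_i by F_i(u, v) in f_i, and replace dx_i by d F_i = (∂F_i/∂u) du + (∂F_i/∂v) dv.
  For the x component: f_1(F) = -u - 2*v^2; d F_1 = (1) du + (0) dv
  For the y component: f_2(F) = v^2; d F_2 = (0) du + (2*v) dv
Combining and collecting du, dv coefficients:
  coeff of du: -u - 2*v^2
  coeff of dv: 2*v^3
F^* omega = (-u - 2*v^2) du + (2*v^3) dv.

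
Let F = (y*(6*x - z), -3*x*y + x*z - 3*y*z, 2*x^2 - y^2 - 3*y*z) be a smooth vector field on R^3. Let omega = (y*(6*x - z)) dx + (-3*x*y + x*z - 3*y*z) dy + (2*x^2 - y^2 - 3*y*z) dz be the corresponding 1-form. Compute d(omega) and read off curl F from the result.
d(omega) = (-x + y - 3*z) dy ∧ dz + (-4*x - y) dz ∧ dx + (-6*x - 3*y + 2*z) dx ∧ dy; curl F = (-x + y - 3*z, -4*x - y, -6*x - 3*y + 2*z)

d omega = sum_{i<j} (∂f_j/∂x_i - ∂f_i/∂x_j) dx_i ∧ dx_j. Under the identification (dy ∧ dz, dz ∧ dx, dx ∧ dy) ↔ (e_x, e_y, e_z), the coefficients are exactly the components of curl F. Compute:
  ∂R/∂y - ∂Q/∂z = (-2*y - 3*z) - (x - 3*y) = -x + y - 3*z
  ∂P/∂z - ∂R/∂x = (-y) - (4*x) = -4*x - y
  ∂Q/∂x - ∂P/∂y = (-3*y + z) - (6*x - z) = -6*x - 3*y + 2*z.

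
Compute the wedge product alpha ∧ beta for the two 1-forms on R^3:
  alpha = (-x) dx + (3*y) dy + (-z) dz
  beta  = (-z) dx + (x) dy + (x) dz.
alpha ∧ beta = (-x^2 + 3*y*z) dx ∧ dy + (-x^2 - z^2) dx ∧ dz + (x*(3*y + z)) dy ∧ dz

Distribute the wedge, using dx_i ∧ dx_j = -dx_j ∧ dx_i and dx_i ∧ dx_i = 0. For each pair (i, j) with i < j, the coefficient of dx_i ∧ dx_j in alpha ∧ beta is (alpha_i * beta_j - alpha_j * beta_i). Collecting: alpha ∧ beta = (-x^2 + 3*y*z) dx ∧ dy + (-x^2 - z^2) dx ∧ dz + (x*(3*y + z)) dy ∧ dz.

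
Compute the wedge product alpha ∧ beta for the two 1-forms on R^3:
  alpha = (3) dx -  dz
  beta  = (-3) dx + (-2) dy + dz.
alpha ∧ beta = (-6) dx ∧ dy + (-2) dy ∧ dz

Distribute the wedge, using dx_i ∧ dx_j = -dx_j ∧ dx_i and dx_i ∧ dx_i = 0. For each pair (i, j) with i < j, the coefficient of dx_i ∧ dx_j in alpha ∧ beta is (alpha_i * beta_j - alpha_j * beta_i). Collecting: alpha ∧ beta = (-6) dx ∧ dy + (-2) dy ∧ dz.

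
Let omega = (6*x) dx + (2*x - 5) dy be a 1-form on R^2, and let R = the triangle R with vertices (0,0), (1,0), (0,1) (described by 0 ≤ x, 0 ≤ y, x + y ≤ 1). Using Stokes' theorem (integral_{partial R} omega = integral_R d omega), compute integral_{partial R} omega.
integral_(partial R) omega = 1

Stokes: integral_partial_R omega = integral_R d omega with d omega = (∂Q/∂x - ∂P/∂y) dx ∧ dy.
  ∂Q/∂x = 2
  ∂P/∂y = 0
  integrand = ∂Q/∂x - ∂P/∂y = 2.
Integrating over R: integral_0^1 integral_0^{1-x} (2) dy dx = 1.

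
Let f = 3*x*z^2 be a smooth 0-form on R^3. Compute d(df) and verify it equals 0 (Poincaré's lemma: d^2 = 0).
d(df) = 0

Step 1: df = sum_i (∂f/∂x_i) dx_i = (3*z^2) dx + (0) dy + (6*x*z) dz.
Step 2: Apply d again. Using the 1-form formula, the coefficient of dx ∧ dy in d(df) is ∂^2 f/∂x ∂y - ∂^2 f/∂y ∂x = (0) - (0) = 0 (equality of mixed partials for smooth f).
Similarly for dx ∧ dz and dy ∧ dz — all coefficients vanish. So d(df) = 0.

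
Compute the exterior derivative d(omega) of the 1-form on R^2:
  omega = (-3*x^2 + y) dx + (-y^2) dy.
d(omega) = (-1) dx ∧ dy

For a 1-form omega = sum_i f_i dx_i, the exterior derivative is
  d(omega) = sum_{i < j} (∂f_j/∂x_i - ∂f_i/∂x_j) dx_i ∧ dx_j.
  coefficient of dx ∧ dy: ∂f_2/∂x - ∂f_1/∂y = ∂(-y^2)/∂x - ∂(-3*x^2 + y)/∂y = -1
Assembling: d(omega) = (-1) dx ∧ dy.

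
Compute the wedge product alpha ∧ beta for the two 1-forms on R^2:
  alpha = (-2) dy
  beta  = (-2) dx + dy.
alpha ∧ beta = (-4) dx ∧ dy

Distribute the wedge, using dx_i ∧ dx_j = -dx_j ∧ dx_i and dx_i ∧ dx_i = 0. For each pair (i, j) with i < j, the coefficient of dx_i ∧ dx_j in alpha ∧ beta is (alpha_i * beta_j - alpha_j * beta_i). Collecting: alpha ∧ beta = (-4) dx ∧ dy.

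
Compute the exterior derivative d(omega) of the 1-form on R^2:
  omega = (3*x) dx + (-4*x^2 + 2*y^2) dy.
d(omega) = (-8*x) dx ∧ dy

For a 1-form omega = sum_i f_i dx_i, the exterior derivative is
  d(omega) = sum_{i < j} (∂f_j/∂x_i - ∂f_i/∂x_j) dx_i ∧ dx_j.
  coefficient of dx ∧ dy: ∂f_2/∂x - ∂f_1/∂y = ∂(-4*x^2 + 2*y^2)/∂x - ∂(3*x)/∂y = -8*x
Assembling: d(omega) = (-8*x) dx ∧ dy.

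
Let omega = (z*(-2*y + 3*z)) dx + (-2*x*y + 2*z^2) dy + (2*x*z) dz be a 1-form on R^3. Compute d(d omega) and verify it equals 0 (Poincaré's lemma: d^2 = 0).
d(d omega) = 0

Step 1: d omega = sum_{i<j} (∂f_j/∂x_i - ∂f_i/∂x_j) dx_i ∧ dx_j:
  coeff of dx ∧ dy: -2*y + 2*z
  coeff of dx ∧ dz: 2*y - 4*z
  coeff of dy ∧ dz: -4*z
Step 2: Apply d again to each 2-form coefficient. The only possible 3-form in R^3 is dx ∧ dy ∧ dz, with coefficient
  ∂(coeff of dy∧dz)/∂x - ∂(coeff of dx∧dz)/∂y + ∂(coeff of dx∧dy)/∂z
  = ∂/∂x (-4*z) - ∂/∂y (2*y - 4*z) + ∂/∂z (-2*y + 2*z).
Each of these terms simplifies to sums of mixed partials that cancel in pairs. The result is 0 (by equality of mixed partials for smooth functions — Schwarz / Clairaut).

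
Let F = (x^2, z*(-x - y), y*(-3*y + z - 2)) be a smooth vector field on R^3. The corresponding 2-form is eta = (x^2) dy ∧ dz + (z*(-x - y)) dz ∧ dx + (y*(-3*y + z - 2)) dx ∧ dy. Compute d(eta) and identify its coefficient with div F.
d(eta) = (2*x + y - z) dx ∧ dy ∧ dz; div F = 2*x + y - z

For a 2-form in R^3 of the form above, applying d gives a 3-form with coefficient ∂P/∂x + ∂Q/∂y + ∂R/∂z:
  ∂P/∂x = 2*x
  ∂Q/∂y = -z
  ∂R/∂z = y
Sum = 2*x + y - z, which is exactly div F.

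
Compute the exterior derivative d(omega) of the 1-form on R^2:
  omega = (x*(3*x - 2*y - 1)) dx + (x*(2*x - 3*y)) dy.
d(omega) = (6*x - 3*y) dx ∧ dy

For a 1-form omega = sum_i f_i dx_i, the exterior derivative is
  d(omega) = sum_{i < j} (∂f_j/∂x_i - ∂f_i/∂x_j) dx_i ∧ dx_j.
  coefficient of dx ∧ dy: ∂f_2/∂x - ∂f_1/∂y = ∂(x*(2*x - 3*y))/∂x - ∂(x*(3*x - 2*y - 1))/∂y = 6*x - 3*y
Assembling: d(omega) = (6*x - 3*y) dx ∧ dy.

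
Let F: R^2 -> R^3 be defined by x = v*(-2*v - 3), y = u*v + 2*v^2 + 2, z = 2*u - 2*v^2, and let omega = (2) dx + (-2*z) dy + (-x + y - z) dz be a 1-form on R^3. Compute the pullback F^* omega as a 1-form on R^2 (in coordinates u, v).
F^* omega = (-2*u*v - 4*u + 4*v^3 + 12*v^2 + 6*v + 4) du + (-4*u^2 - 8*u*v - 8*v^3 - 12*v^2 - 16*v - 6) dv

Using F^*(f dg) = (f ∘ F) d(g ∘ F), substitute each coordinate x_i by F_i(u, v) in f_i, and replace dx_i by d F_i = (∂F_i/∂u) du + (∂F_i/∂v) dv.
  For the x component: f_1(F) = 2; d F_1 = (0) du + (-4*v - 3) dv
  For the y component: f_2(F) = -4*u + 4*v^2; d F_2 = (v) du + (u + 4*v) dv
  For the z component: f_3(F) = u*v - 2*u + 6*v^2 + 3*v + 2; d F_3 = (2) du + (-4*v) dv
Combining and collecting du, dv coefficients:
  coeff of du: -2*u*v - 4*u + 4*v^3 + 12*v^2 + 6*v + 4
  coeff of dv: -4*u^2 - 8*u*v - 8*v^3 - 12*v^2 - 16*v - 6
F^* omega = (-2*u*v - 4*u + 4*v^3 + 12*v^2 + 6*v + 4) du + (-4*u^2 - 8*u*v - 8*v^3 - 12*v^2 - 16*v - 6) dv.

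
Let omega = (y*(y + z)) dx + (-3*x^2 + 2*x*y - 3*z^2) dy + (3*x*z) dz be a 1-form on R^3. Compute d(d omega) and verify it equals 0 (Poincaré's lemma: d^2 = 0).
d(d omega) = 0

Step 1: d omega = sum_{i<j} (∂f_j/∂x_i - ∂f_i/∂x_j) dx_i ∧ dx_j:
  coeff of dx ∧ dy: -6*x - z
  coeff of dx ∧ dz: -y + 3*z
  coeff of dy ∧ dz: 6*z
Step 2: Apply d again to each 2-form coefficient. The only possible 3-form in R^3 is dx ∧ dy ∧ dz, with coefficient
  ∂(coeff of dy∧dz)/∂x - ∂(coeff of dx∧dz)/∂y + ∂(coeff of dx∧dy)/∂z
  = ∂/∂x (6*z) - ∂/∂y (-y + 3*z) + ∂/∂z (-6*x - z).
Each of these terms simplifies to sums of mixed partials that cancel in pairs. The result is 0 (by equality of mixed partials for smooth functions — Schwarz / Clairaut).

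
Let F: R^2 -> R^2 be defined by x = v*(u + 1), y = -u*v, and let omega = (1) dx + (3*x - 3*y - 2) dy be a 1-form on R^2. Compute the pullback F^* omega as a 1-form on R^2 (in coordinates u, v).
F^* omega = (3*v*(-2*u*v - v + 1)) du + (-6*u^2*v - 3*u*v + 3*u + 1) dv

Using F^*(f dg) = (f ∘ F) d(g ∘ F), substitute each coordinate x_i by F_i(u, v) in f_i, and replace dx_i by d F_i = (∂F_i/∂u) du + (∂F_i/∂v) dv.
  For the x component: f_1(F) = 1; d F_1 = (v) du + (u + 1) dv
  For the y component: f_2(F) = 6*u*v + 3*v - 2; d F_2 = (-v) du + (-u) dv
Combining and collecting du, dv coefficients:
  coeff of du: 3*v*(-2*u*v - v + 1)
  coeff of dv: -6*u^2*v - 3*u*v + 3*u + 1
F^* omega = (3*v*(-2*u*v - v + 1)) du + (-6*u^2*v - 3*u*v + 3*u + 1) dv.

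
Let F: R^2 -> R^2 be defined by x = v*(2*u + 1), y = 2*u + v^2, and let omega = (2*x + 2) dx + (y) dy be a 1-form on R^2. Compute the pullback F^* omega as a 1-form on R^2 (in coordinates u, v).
F^* omega = (8*u*v^2 + 4*u + 6*v^2 + 4*v) du + (8*u^2*v + 12*u*v + 4*u + 2*v^3 + 2*v + 2) dv

Using F^*(f dg) = (f ∘ F) d(g ∘ F), substitute each coordinate x_i by F_i(u, v) in f_i, and replace dx_i by d F_i = (∂F_i/∂u) du + (∂F_i/∂v) dv.
  For the x component: f_1(F) = 4*u*v + 2*v + 2; d F_1 = (2*v) du + (2*u + 1) dv
  For the y component: f_2(F) = 2*u + v^2; d F_2 = (2) du + (2*v) dv
Combining and collecting du, dv coefficients:
  coeff of du: 8*u*v^2 + 4*u + 6*v^2 + 4*v
  coeff of dv: 8*u^2*v + 12*u*v + 4*u + 2*v^3 + 2*v + 2
F^* omega = (8*u*v^2 + 4*u + 6*v^2 + 4*v) du + (8*u^2*v + 12*u*v + 4*u + 2*v^3 + 2*v + 2) dv.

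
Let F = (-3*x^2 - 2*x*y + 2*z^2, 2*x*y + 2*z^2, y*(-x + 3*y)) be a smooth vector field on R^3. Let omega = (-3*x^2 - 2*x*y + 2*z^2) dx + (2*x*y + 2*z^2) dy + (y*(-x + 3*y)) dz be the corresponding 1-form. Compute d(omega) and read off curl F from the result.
d(omega) = (-x + 6*y - 4*z) dy ∧ dz + (y + 4*z) dz ∧ dx + (2*x + 2*y) dx ∧ dy; curl F = (-x + 6*y - 4*z, y + 4*z, 2*x + 2*y)

d omega = sum_{i<j} (∂f_j/∂x_i - ∂f_i/∂x_j) dx_i ∧ dx_j. Under the identification (dy ∧ dz, dz ∧ dx, dx ∧ dy) ↔ (e_x, e_y, e_z), the coefficients are exactly the components of curl F. Compute:
  ∂R/∂y - ∂Q/∂z = (-x + 6*y) - (4*z) = -x + 6*y - 4*z
  ∂P/∂z - ∂R/∂x = (4*z) - (-y) = y + 4*z
  ∂Q/∂x - ∂P/∂y = (2*y) - (-2*x) = 2*x + 2*y.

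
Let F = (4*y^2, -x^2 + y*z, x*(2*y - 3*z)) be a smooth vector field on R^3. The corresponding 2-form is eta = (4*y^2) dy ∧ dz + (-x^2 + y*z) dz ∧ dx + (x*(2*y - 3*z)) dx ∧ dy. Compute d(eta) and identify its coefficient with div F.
d(eta) = (-3*x + z) dx ∧ dy ∧ dz; div F = -3*x + z

For a 2-form in R^3 of the form above, applying d gives a 3-form with coefficient ∂P/∂x + ∂Q/∂y + ∂R/∂z:
  ∂P/∂x = 0
  ∂Q/∂y = z
  ∂R/∂z = -3*x
Sum = -3*x + z, which is exactly div F.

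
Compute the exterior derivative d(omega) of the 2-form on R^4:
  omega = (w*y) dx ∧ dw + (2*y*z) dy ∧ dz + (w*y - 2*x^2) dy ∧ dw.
d(omega) = (-w - 4*x) dx ∧ dy ∧ dw

For a 2-form omega = sum_{i<j} g_{ij} dx_i ∧ dx_j, the exterior derivative is
  d(omega) = sum_{i<j} d(g_{ij}) ∧ dx_i ∧ dx_j = sum_{i<j, k} (∂g_{ij}/∂x_k) dx_k ∧ dx_i ∧ dx_j.
Expand each term, using dx_k ∧ dx_i ∧ dx_j = sgn(permutation) dx_{(a)} ∧ dx_{(b)} ∧ dx_{(c)} with (a < b < c) sorted:
  d(w*y) includes (∂/∂y)(w*y) dy = (w) dy, which multiplied by dx ∧ dw gives (-w) dx ∧ dy ∧ dw
  d(w*y - 2*x^2) includes (∂/∂x)(w*y - 2*x^2) dx = (-4*x) dx, which multiplied by dy ∧ dw gives (-4*x) dx ∧ dy ∧ dw
Collecting like 3-forms: d(omega) = (-w - 4*x) dx ∧ dy ∧ dw.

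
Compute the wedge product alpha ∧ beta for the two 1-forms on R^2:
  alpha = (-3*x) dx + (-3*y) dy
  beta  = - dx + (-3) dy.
alpha ∧ beta = (9*x - 3*y) dx ∧ dy

Distribute the wedge, using dx_i ∧ dx_j = -dx_j ∧ dx_i and dx_i ∧ dx_i = 0. For each pair (i, j) with i < j, the coefficient of dx_i ∧ dx_j in alpha ∧ beta is (alpha_i * beta_j - alpha_j * beta_i). Collecting: alpha ∧ beta = (9*x - 3*y) dx ∧ dy.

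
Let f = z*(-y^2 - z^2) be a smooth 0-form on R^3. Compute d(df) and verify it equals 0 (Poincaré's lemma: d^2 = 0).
d(df) = 0

Step 1: df = sum_i (∂f/∂x_i) dx_i = (0) dx + (-2*y*z) dy + (-y^2 - 3*z^2) dz.
Step 2: Apply d again. Using the 1-form formula, the coefficient of dx ∧ dy in d(df) is ∂^2 f/∂x ∂y - ∂^2 f/∂y ∂x = (0) - (0) = 0 (equality of mixed partials for smooth f).
Similarly for dx ∧ dz and dy ∧ dz — all coefficients vanish. So d(df) = 0.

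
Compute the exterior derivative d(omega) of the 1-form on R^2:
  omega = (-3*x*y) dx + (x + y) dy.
d(omega) = (3*x + 1) dx ∧ dy

For a 1-form omega = sum_i f_i dx_i, the exterior derivative is
  d(omega) = sum_{i < j} (∂f_j/∂x_i - ∂f_i/∂x_j) dx_i ∧ dx_j.
  coefficient of dx ∧ dy: ∂f_2/∂x - ∂f_1/∂y = ∂(x + y)/∂x - ∂(-3*x*y)/∂y = 3*x + 1
Assembling: d(omega) = (3*x + 1) dx ∧ dy.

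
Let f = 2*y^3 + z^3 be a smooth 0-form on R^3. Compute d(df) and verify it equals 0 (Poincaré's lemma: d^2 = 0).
d(df) = 0

Step 1: df = sum_i (∂f/∂x_i) dx_i = (0) dx + (6*y^2) dy + (3*z^2) dz.
Step 2: Apply d again. Using the 1-form formula, the coefficient of dx ∧ dy in d(df) is ∂^2 f/∂x ∂y - ∂^2 f/∂y ∂x = (0) - (0) = 0 (equality of mixed partials for smooth f).
Similarly for dx ∧ dz and dy ∧ dz — all coefficients vanish. So d(df) = 0.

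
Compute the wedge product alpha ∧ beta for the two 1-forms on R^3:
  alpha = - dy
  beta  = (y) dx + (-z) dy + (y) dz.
alpha ∧ beta = (y) dx ∧ dy + (-y) dy ∧ dz

Distribute the wedge, using dx_i ∧ dx_j = -dx_j ∧ dx_i and dx_i ∧ dx_i = 0. For each pair (i, j) with i < j, the coefficient of dx_i ∧ dx_j in alpha ∧ beta is (alpha_i * beta_j - alpha_j * beta_i). Collecting: alpha ∧ beta = (y) dx ∧ dy + (-y) dy ∧ dz.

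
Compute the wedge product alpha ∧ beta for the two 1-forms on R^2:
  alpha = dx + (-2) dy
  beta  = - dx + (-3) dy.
alpha ∧ beta = (-5) dx ∧ dy

Distribute the wedge, using dx_i ∧ dx_j = -dx_j ∧ dx_i and dx_i ∧ dx_i = 0. For each pair (i, j) with i < j, the coefficient of dx_i ∧ dx_j in alpha ∧ beta is (alpha_i * beta_j - alpha_j * beta_i). Collecting: alpha ∧ beta = (-5) dx ∧ dy.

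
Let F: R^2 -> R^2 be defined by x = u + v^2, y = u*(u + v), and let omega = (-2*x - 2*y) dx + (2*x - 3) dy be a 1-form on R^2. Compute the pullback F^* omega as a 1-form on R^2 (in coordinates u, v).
F^* omega = (2*u^2 + 4*u*v^2 - 8*u + 2*v^3 - 2*v^2 - 3*v) du + (-4*u^2*v + 2*u^2 - 2*u*v^2 - 4*u*v - 3*u - 4*v^3) dv

Using F^*(f dg) = (f ∘ F) d(g ∘ F), substitute each coordinate x_i by F_i(u, v) in f_i, and replace dx_i by d F_i = (∂F_i/∂u) du + (∂F_i/∂v) dv.
  For the x component: f_1(F) = -2*u^2 - 2*u*v - 2*u - 2*v^2; d F_1 = (1) du + (2*v) dv
  For the y component: f_2(F) = 2*u + 2*v^2 - 3; d F_2 = (2*u + v) du + (u) dv
Combining and collecting du, dv coefficients:
  coeff of du: 2*u^2 + 4*u*v^2 - 8*u + 2*v^3 - 2*v^2 - 3*v
  coeff of dv: -4*u^2*v + 2*u^2 - 2*u*v^2 - 4*u*v - 3*u - 4*v^3
F^* omega = (2*u^2 + 4*u*v^2 - 8*u + 2*v^3 - 2*v^2 - 3*v) du + (-4*u^2*v + 2*u^2 - 2*u*v^2 - 4*u*v - 3*u - 4*v^3) dv.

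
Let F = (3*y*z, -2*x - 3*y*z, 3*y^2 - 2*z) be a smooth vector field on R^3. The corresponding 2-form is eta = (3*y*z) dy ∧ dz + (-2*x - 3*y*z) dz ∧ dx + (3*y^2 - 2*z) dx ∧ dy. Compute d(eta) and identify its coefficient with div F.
d(eta) = (-3*z - 2) dx ∧ dy ∧ dz; div F = -3*z - 2

For a 2-form in R^3 of the form above, applying d gives a 3-form with coefficient ∂P/∂x + ∂Q/∂y + ∂R/∂z:
  ∂P/∂x = 0
  ∂Q/∂y = -3*z
  ∂R/∂z = -2
Sum = -3*z - 2, which is exactly div F.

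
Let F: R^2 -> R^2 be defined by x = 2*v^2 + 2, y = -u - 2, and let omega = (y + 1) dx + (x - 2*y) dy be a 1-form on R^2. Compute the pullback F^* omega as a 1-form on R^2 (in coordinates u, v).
F^* omega = (-2*u - 2*v^2 - 6) du + (4*v*(-u - 1)) dv

Using F^*(f dg) = (f ∘ F) d(g ∘ F), substitute each coordinate x_i by F_i(u, v) in f_i, and replace dx_i by d F_i = (∂F_i/∂u) du + (∂F_i/∂v) dv.
  For the x component: f_1(F) = -u - 1; d F_1 = (0) du + (4*v) dv
  For the y component: f_2(F) = 2*u + 2*v^2 + 6; d F_2 = (-1) du + (0) dv
Combining and collecting du, dv coefficients:
  coeff of du: -2*u - 2*v^2 - 6
  coeff of dv: 4*v*(-u - 1)
F^* omega = (-2*u - 2*v^2 - 6) du + (4*v*(-u - 1)) dv.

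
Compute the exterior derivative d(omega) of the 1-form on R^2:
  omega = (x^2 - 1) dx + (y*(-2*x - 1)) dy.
d(omega) = (-2*y) dx ∧ dy

For a 1-form omega = sum_i f_i dx_i, the exterior derivative is
  d(omega) = sum_{i < j} (∂f_j/∂x_i - ∂f_i/∂x_j) dx_i ∧ dx_j.
  coefficient of dx ∧ dy: ∂f_2/∂x - ∂f_1/∂y = ∂(y*(-2*x - 1))/∂x - ∂(x^2 - 1)/∂y = -2*y
Assembling: d(omega) = (-2*y) dx ∧ dy.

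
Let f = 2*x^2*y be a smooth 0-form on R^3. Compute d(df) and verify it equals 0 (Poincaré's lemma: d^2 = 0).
d(df) = 0

Step 1: df = sum_i (∂f/∂x_i) dx_i = (4*x*y) dx + (2*x^2) dy + (0) dz.
Step 2: Apply d again. Using the 1-form formula, the coefficient of dx ∧ dy in d(df) is ∂^2 f/∂x ∂y - ∂^2 f/∂y ∂x = (4*x) - (4*x) = 0 (equality of mixed partials for smooth f).
Similarly for dx ∧ dz and dy ∧ dz — all coefficients vanish. So d(df) = 0.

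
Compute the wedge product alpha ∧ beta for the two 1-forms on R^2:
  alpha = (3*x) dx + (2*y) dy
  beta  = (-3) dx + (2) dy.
alpha ∧ beta = (6*x + 6*y) dx ∧ dy

Distribute the wedge, using dx_i ∧ dx_j = -dx_j ∧ dx_i and dx_i ∧ dx_i = 0. For each pair (i, j) with i < j, the coefficient of dx_i ∧ dx_j in alpha ∧ beta is (alpha_i * beta_j - alpha_j * beta_i). Collecting: alpha ∧ beta = (6*x + 6*y) dx ∧ dy.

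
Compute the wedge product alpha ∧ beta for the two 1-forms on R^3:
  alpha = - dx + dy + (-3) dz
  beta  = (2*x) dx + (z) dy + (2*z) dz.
alpha ∧ beta = (-2*x - z) dx ∧ dy + (6*x - 2*z) dx ∧ dz + (5*z) dy ∧ dz

Distribute the wedge, using dx_i ∧ dx_j = -dx_j ∧ dx_i and dx_i ∧ dx_i = 0. For each pair (i, j) with i < j, the coefficient of dx_i ∧ dx_j in alpha ∧ beta is (alpha_i * beta_j - alpha_j * beta_i). Collecting: alpha ∧ beta = (-2*x - z) dx ∧ dy + (6*x - 2*z) dx ∧ dz + (5*z) dy ∧ dz.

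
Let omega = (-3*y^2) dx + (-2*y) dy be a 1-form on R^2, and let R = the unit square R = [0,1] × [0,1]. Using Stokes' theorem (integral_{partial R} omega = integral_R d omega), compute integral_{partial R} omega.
integral_(partial R) omega = 3

Stokes: integral_partial_R omega = integral_R d omega with d omega = (∂Q/∂x - ∂P/∂y) dx ∧ dy.
  ∂Q/∂x = 0
  ∂P/∂y = -6*y
  integrand = ∂Q/∂x - ∂P/∂y = 6*y.
Integrating over R: integral_0^1 integral_0^1 (6*y) dx dy = 3.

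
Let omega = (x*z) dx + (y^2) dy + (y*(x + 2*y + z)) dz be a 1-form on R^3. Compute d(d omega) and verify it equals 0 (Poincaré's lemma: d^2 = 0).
d(d omega) = 0

Step 1: d omega = sum_{i<j} (∂f_j/∂x_i - ∂f_i/∂x_j) dx_i ∧ dx_j:
  coeff of dx ∧ dy: 0
  coeff of dx ∧ dz: -x + y
  coeff of dy ∧ dz: x + 4*y + z
Step 2: Apply d again to each 2-form coefficient. The only possible 3-form in R^3 is dx ∧ dy ∧ dz, with coefficient
  ∂(coeff of dy∧dz)/∂x - ∂(coeff of dx∧dz)/∂y + ∂(coeff of dx∧dy)/∂z
  = ∂/∂x (x + 4*y + z) - ∂/∂y (-x + y) + ∂/∂z (0).
Each of these terms simplifies to sums of mixed partials that cancel in pairs. The result is 0 (by equality of mixed partials for smooth functions — Schwarz / Clairaut).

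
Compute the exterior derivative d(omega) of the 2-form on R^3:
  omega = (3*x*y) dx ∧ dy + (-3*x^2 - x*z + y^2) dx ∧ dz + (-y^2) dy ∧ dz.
d(omega) = (-2*y) dx ∧ dy ∧ dz

For a 2-form omega = sum_{i<j} g_{ij} dx_i ∧ dx_j, the exterior derivative is
  d(omega) = sum_{i<j} d(g_{ij}) ∧ dx_i ∧ dx_j = sum_{i<j, k} (∂g_{ij}/∂x_k) dx_k ∧ dx_i ∧ dx_j.
Expand each term, using dx_k ∧ dx_i ∧ dx_j = sgn(permutation) dx_{(a)} ∧ dx_{(b)} ∧ dx_{(c)} with (a < b < c) sorted:
  d(-3*x^2 - x*z + y^2) includes (∂/∂y)(-3*x^2 - x*z + y^2) dy = (2*y) dy, which multiplied by dx ∧ dz gives (-2*y) dx ∧ dy ∧ dz
Collecting like 3-forms: d(omega) = (-2*y) dx ∧ dy ∧ dz.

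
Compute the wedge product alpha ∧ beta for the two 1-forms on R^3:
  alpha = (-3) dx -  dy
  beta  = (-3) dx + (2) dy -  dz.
alpha ∧ beta = (-9) dx ∧ dy + (3) dx ∧ dz + (1) dy ∧ dz

Distribute the wedge, using dx_i ∧ dx_j = -dx_j ∧ dx_i and dx_i ∧ dx_i = 0. For each pair (i, j) with i < j, the coefficient of dx_i ∧ dx_j in alpha ∧ beta is (alpha_i * beta_j - alpha_j * beta_i). Collecting: alpha ∧ beta = (-9) dx ∧ dy + (3) dx ∧ dz + (1) dy ∧ dz.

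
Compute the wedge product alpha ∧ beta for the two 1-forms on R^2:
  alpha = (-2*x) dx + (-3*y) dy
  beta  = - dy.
alpha ∧ beta = (2*x) dx ∧ dy

Distribute the wedge, using dx_i ∧ dx_j = -dx_j ∧ dx_i and dx_i ∧ dx_i = 0. For each pair (i, j) with i < j, the coefficient of dx_i ∧ dx_j in alpha ∧ beta is (alpha_i * beta_j - alpha_j * beta_i). Collecting: alpha ∧ beta = (2*x) dx ∧ dy.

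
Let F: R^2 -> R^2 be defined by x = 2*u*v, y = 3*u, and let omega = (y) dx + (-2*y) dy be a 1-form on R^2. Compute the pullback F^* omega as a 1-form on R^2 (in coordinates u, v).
F^* omega = (6*u*(v - 3)) du + (6*u^2) dv

Using F^*(f dg) = (f ∘ F) d(g ∘ F), substitute each coordinate x_i by F_i(u, v) in f_i, and replace dx_i by d F_i = (∂F_i/∂u) du + (∂F_i/∂v) dv.
  For the x component: f_1(F) = 3*u; d F_1 = (2*v) du + (2*u) dv
  For the y component: f_2(F) = -6*u; d F_2 = (3) du + (0) dv
Combining and collecting du, dv coefficients:
  coeff of du: 6*u*(v - 3)
  coeff of dv: 6*u^2
F^* omega = (6*u*(v - 3)) du + (6*u^2) dv.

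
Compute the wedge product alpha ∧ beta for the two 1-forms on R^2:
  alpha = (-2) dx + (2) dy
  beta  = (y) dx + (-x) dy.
alpha ∧ beta = (2*x - 2*y) dx ∧ dy

Distribute the wedge, using dx_i ∧ dx_j = -dx_j ∧ dx_i and dx_i ∧ dx_i = 0. For each pair (i, j) with i < j, the coefficient of dx_i ∧ dx_j in alpha ∧ beta is (alpha_i * beta_j - alpha_j * beta_i). Collecting: alpha ∧ beta = (2*x - 2*y) dx ∧ dy.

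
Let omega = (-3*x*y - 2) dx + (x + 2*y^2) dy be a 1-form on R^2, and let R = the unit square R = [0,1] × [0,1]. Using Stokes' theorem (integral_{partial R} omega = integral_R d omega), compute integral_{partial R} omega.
integral_(partial R) omega = 5/2

Stokes: integral_partial_R omega = integral_R d omega with d omega = (∂Q/∂x - ∂P/∂y) dx ∧ dy.
  ∂Q/∂x = 1
  ∂P/∂y = -3*x
  integrand = ∂Q/∂x - ∂P/∂y = 3*x + 1.
Integrating over R: integral_0^1 integral_0^1 (3*x + 1) dx dy = 5/2.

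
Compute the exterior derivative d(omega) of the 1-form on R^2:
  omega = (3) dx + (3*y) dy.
d(omega) = 0

For a 1-form omega = sum_i f_i dx_i, the exterior derivative is
  d(omega) = sum_{i < j} (∂f_j/∂x_i - ∂f_i/∂x_j) dx_i ∧ dx_j.

Assembling: d(omega) = 0.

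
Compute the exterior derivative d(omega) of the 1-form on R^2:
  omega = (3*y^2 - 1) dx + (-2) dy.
d(omega) = (-6*y) dx ∧ dy

For a 1-form omega = sum_i f_i dx_i, the exterior derivative is
  d(omega) = sum_{i < j} (∂f_j/∂x_i - ∂f_i/∂x_j) dx_i ∧ dx_j.
  coefficient of dx ∧ dy: ∂f_2/∂x - ∂f_1/∂y = ∂(-2)/∂x - ∂(3*y^2 - 1)/∂y = -6*y
Assembling: d(omega) = (-6*y) dx ∧ dy.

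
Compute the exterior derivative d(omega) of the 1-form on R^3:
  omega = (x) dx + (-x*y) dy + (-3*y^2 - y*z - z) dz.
d(omega) = (-y) dx ∧ dy + (-6*y - z) dy ∧ dz

For a 1-form omega = sum_i f_i dx_i, the exterior derivative is
  d(omega) = sum_{i < j} (∂f_j/∂x_i - ∂f_i/∂x_j) dx_i ∧ dx_j.
  coefficient of dx ∧ dy: ∂f_2/∂x - ∂f_1/∂y = ∂(-x*y)/∂x - ∂(x)/∂y = -y
  coefficient of dy ∧ dz: ∂f_3/∂y - ∂f_2/∂z = ∂(-3*y^2 - y*z - z)/∂y - ∂(-x*y)/∂z = -6*y - z
Assembling: d(omega) = (-y) dx ∧ dy + (-6*y - z) dy ∧ dz.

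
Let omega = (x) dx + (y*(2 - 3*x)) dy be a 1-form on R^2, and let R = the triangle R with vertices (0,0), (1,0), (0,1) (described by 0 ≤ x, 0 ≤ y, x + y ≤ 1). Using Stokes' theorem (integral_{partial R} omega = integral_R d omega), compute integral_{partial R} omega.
integral_(partial R) omega = -1/2

Stokes: integral_partial_R omega = integral_R d omega with d omega = (∂Q/∂x - ∂P/∂y) dx ∧ dy.
  ∂Q/∂x = -3*y
  ∂P/∂y = 0
  integrand = ∂Q/∂x - ∂P/∂y = -3*y.
Integrating over R: integral_0^1 integral_0^{1-x} (-3*y) dy dx = -1/2.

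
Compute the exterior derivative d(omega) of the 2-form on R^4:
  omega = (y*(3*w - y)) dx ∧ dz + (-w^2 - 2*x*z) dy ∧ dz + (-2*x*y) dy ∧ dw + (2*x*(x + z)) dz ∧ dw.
d(omega) = (-3*w + 2*y - 2*z) dx ∧ dy ∧ dz + (4*x + 3*y + 2*z) dx ∧ dz ∧ dw + (-2*w) dy ∧ dz ∧ dw + (-2*y) dx ∧ dy ∧ dw

For a 2-form omega = sum_{i<j} g_{ij} dx_i ∧ dx_j, the exterior derivative is
  d(omega) = sum_{i<j} d(g_{ij}) ∧ dx_i ∧ dx_j = sum_{i<j, k} (∂g_{ij}/∂x_k) dx_k ∧ dx_i ∧ dx_j.
Expand each term, using dx_k ∧ dx_i ∧ dx_j = sgn(permutation) dx_{(a)} ∧ dx_{(b)} ∧ dx_{(c)} with (a < b < c) sorted:
  d(y*(3*w - y)) includes (∂/∂y)(y*(3*w - y)) dy = (3*w - 2*y) dy, which multiplied by dx ∧ dz gives (-3*w + 2*y) dx ∧ dy ∧ dz
  d(y*(3*w - y)) includes (∂/∂w)(y*(3*w - y)) dw = (3*y) dw, which multiplied by dx ∧ dz gives (3*y) dx ∧ dz ∧ dw
  d(-w^2 - 2*x*z) includes (∂/∂x)(-w^2 - 2*x*z) dx = (-2*z) dx, which multiplied by dy ∧ dz gives (-2*z) dx ∧ dy ∧ dz
  d(-w^2 - 2*x*z) includes (∂/∂w)(-w^2 - 2*x*z) dw = (-2*w) dw, which multiplied by dy ∧ dz gives (-2*w) dy ∧ dz ∧ dw
  d(-2*x*y) includes (∂/∂x)(-2*x*y) dx = (-2*y) dx, which multiplied by dy ∧ dw gives (-2*y) dx ∧ dy ∧ dw
  d(2*x*(x + z)) includes (∂/∂x)(2*x*(x + z)) dx = (4*x + 2*z) dx, which multiplied by dz ∧ dw gives (4*x + 2*z) dx ∧ dz ∧ dw
Collecting like 3-forms: d(omega) = (-3*w + 2*y - 2*z) dx ∧ dy ∧ dz + (4*x + 3*y + 2*z) dx ∧ dz ∧ dw + (-2*w) dy ∧ dz ∧ dw + (-2*y) dx ∧ dy ∧ dw.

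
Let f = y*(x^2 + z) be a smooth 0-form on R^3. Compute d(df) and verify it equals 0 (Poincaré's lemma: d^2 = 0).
d(df) = 0

Step 1: df = sum_i (∂f/∂x_i) dx_i = (2*x*y) dx + (x^2 + z) dy + (y) dz.
Step 2: Apply d again. Using the 1-form formula, the coefficient of dx ∧ dy in d(df) is ∂^2 f/∂x ∂y - ∂^2 f/∂y ∂x = (2*x) - (2*x) = 0 (equality of mixed partials for smooth f).
Similarly for dx ∧ dz and dy ∧ dz — all coefficients vanish. So d(df) = 0.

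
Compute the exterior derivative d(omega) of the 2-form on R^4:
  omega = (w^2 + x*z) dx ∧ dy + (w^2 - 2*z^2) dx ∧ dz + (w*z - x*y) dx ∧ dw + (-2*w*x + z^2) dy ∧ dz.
d(omega) = (-2*w + x) dx ∧ dy ∧ dz + (2*w + x) dx ∧ dy ∧ dw + (w) dx ∧ dz ∧ dw + (-2*x) dy ∧ dz ∧ dw

For a 2-form omega = sum_{i<j} g_{ij} dx_i ∧ dx_j, the exterior derivative is
  d(omega) = sum_{i<j} d(g_{ij}) ∧ dx_i ∧ dx_j = sum_{i<j, k} (∂g_{ij}/∂x_k) dx_k ∧ dx_i ∧ dx_j.
Expand each term, using dx_k ∧ dx_i ∧ dx_j = sgn(permutation) dx_{(a)} ∧ dx_{(b)} ∧ dx_{(c)} with (a < b < c) sorted:
  d(w^2 + x*z) includes (∂/∂z)(w^2 + x*z) dz = (x) dz, which multiplied by dx ∧ dy gives (x) dx ∧ dy ∧ dz
  d(w^2 + x*z) includes (∂/∂w)(w^2 + x*z) dw = (2*w) dw, which multiplied by dx ∧ dy gives (2*w) dx ∧ dy ∧ dw
  d(w^2 - 2*z^2) includes (∂/∂w)(w^2 - 2*z^2) dw = (2*w) dw, which multiplied by dx ∧ dz gives (2*w) dx ∧ dz ∧ dw
  d(w*z - x*y) includes (∂/∂y)(w*z - x*y) dy = (-x) dy, which multiplied by dx ∧ dw gives (x) dx ∧ dy ∧ dw
  d(w*z - x*y) includes (∂/∂z)(w*z - x*y) dz = (w) dz, which multiplied by dx ∧ dw gives (-w) dx ∧ dz ∧ dw
  d(-2*w*x + z^2) includes (∂/∂x)(-2*w*x + z^2) dx = (-2*w) dx, which multiplied by dy ∧ dz gives (-2*w) dx ∧ dy ∧ dz
  d(-2*w*x + z^2) includes (∂/∂w)(-2*w*x + z^2) dw = (-2*x) dw, which multiplied by dy ∧ dz gives (-2*x) dy ∧ dz ∧ dw
Collecting like 3-forms: d(omega) = (-2*w + x) dx ∧ dy ∧ dz + (2*w + x) dx ∧ dy ∧ dw + (w) dx ∧ dz ∧ dw + (-2*x) dy ∧ dz ∧ dw.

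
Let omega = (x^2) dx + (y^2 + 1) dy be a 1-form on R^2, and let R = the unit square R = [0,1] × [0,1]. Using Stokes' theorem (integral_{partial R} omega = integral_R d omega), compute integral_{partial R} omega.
integral_(partial R) omega = 0

Stokes: integral_partial_R omega = integral_R d omega with d omega = (∂Q/∂x - ∂P/∂y) dx ∧ dy.
  ∂Q/∂x = 0
  ∂P/∂y = 0
  integrand = ∂Q/∂x - ∂P/∂y = 0.
Integrating over R: integral_0^1 integral_0^1 (0) dx dy = 0.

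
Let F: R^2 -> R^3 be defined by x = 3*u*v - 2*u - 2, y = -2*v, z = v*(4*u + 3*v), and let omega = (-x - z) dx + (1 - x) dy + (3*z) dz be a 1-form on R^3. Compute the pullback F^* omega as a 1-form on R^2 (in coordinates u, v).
F^* omega = (27*u*v^2 + 20*u*v - 4*u + 27*v^3 + 6*v^2 + 6*v - 4) du + (27*u^2*v + 6*u^2 + 99*u*v^2 + 6*u*v + 2*u + 54*v^3 - 6) dv

Using F^*(f dg) = (f ∘ F) d(g ∘ F), substitute each coordinate x_i by F_i(u, v) in f_i, and replace dx_i by d F_i = (∂F_i/∂u) du + (∂F_i/∂v) dv.
  For the x component: f_1(F) = -7*u*v + 2*u - 3*v^2 + 2; d F_1 = (3*v - 2) du + (3*u) dv
  For the y component: f_2(F) = -3*u*v + 2*u + 3; d F_2 = (0) du + (-2) dv
  For the z component: f_3(F) = 3*v*(4*u + 3*v); d F_3 = (4*v) du + (4*u + 6*v) dv
Combining and collecting du, dv coefficients:
  coeff of du: 27*u*v^2 + 20*u*v - 4*u + 27*v^3 + 6*v^2 + 6*v - 4
  coeff of dv: 27*u^2*v + 6*u^2 + 99*u*v^2 + 6*u*v + 2*u + 54*v^3 - 6
F^* omega = (27*u*v^2 + 20*u*v - 4*u + 27*v^3 + 6*v^2 + 6*v - 4) du + (27*u^2*v + 6*u^2 + 99*u*v^2 + 6*u*v + 2*u + 54*v^3 - 6) dv.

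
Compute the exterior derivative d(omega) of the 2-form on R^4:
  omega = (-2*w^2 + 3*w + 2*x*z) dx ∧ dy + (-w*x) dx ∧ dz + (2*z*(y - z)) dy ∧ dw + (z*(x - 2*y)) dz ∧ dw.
d(omega) = (2*x) dx ∧ dy ∧ dz + (3 - 4*w) dx ∧ dy ∧ dw + (-x + z) dx ∧ dz ∧ dw + (-2*y + 2*z) dy ∧ dz ∧ dw

For a 2-form omega = sum_{i<j} g_{ij} dx_i ∧ dx_j, the exterior derivative is
  d(omega) = sum_{i<j} d(g_{ij}) ∧ dx_i ∧ dx_j = sum_{i<j, k} (∂g_{ij}/∂x_k) dx_k ∧ dx_i ∧ dx_j.
Expand each term, using dx_k ∧ dx_i ∧ dx_j = sgn(permutation) dx_{(a)} ∧ dx_{(b)} ∧ dx_{(c)} with (a < b < c) sorted:
  d(-2*w^2 + 3*w + 2*x*z) includes (∂/∂z)(-2*w^2 + 3*w + 2*x*z) dz = (2*x) dz, which multiplied by dx ∧ dy gives (2*x) dx ∧ dy ∧ dz
  d(-2*w^2 + 3*w + 2*x*z) includes (∂/∂w)(-2*w^2 + 3*w + 2*x*z) dw = (3 - 4*w) dw, which multiplied by dx ∧ dy gives (3 - 4*w) dx ∧ dy ∧ dw
  d(-w*x) includes (∂/∂w)(-w*x) dw = (-x) dw, which multiplied by dx ∧ dz gives (-x) dx ∧ dz ∧ dw
  d(2*z*(y - z)) includes (∂/∂z)(2*z*(y - z)) dz = (2*y - 4*z) dz, which multiplied by dy ∧ dw gives (-2*y + 4*z) dy ∧ dz ∧ dw
  d(z*(x - 2*y)) includes (∂/∂x)(z*(x - 2*y)) dx = (z) dx, which multiplied by dz ∧ dw gives (z) dx ∧ dz ∧ dw
  d(z*(x - 2*y)) includes (∂/∂y)(z*(x - 2*y)) dy = (-2*z) dy, which multiplied by dz ∧ dw gives (-2*z) dy ∧ dz ∧ dw
Collecting like 3-forms: d(omega) = (2*x) dx ∧ dy ∧ dz + (3 - 4*w) dx ∧ dy ∧ dw + (-x + z) dx ∧ dz ∧ dw + (-2*y + 2*z) dy ∧ dz ∧ dw.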